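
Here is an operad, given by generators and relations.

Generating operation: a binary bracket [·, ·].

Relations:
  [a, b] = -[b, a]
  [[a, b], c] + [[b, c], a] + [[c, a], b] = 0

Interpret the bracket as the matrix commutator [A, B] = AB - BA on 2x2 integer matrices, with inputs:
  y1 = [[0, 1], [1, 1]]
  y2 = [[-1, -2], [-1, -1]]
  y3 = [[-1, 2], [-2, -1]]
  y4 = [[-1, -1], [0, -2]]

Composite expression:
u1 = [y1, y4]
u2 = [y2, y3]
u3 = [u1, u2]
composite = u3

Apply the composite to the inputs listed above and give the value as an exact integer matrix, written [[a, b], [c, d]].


[y1, y4] = [[1, 0], [1, -1]]
[y2, y3] = [[6, 0], [0, -6]]
[[y1, y4], [y2, y3]] = [[0, 0], [12, 0]]

[[0, 0], [12, 0]]


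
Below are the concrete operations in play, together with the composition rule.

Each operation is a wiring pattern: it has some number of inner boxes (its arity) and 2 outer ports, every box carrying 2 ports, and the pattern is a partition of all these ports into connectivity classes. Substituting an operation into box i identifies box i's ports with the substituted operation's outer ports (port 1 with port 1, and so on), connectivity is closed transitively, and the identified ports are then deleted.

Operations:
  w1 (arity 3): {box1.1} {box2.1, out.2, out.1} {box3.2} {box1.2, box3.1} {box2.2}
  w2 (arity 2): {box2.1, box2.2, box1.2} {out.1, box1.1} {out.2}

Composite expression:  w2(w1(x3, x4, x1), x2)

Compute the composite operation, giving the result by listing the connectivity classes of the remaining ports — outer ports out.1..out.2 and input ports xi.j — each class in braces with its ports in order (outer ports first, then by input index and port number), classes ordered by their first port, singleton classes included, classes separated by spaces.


{out.1, x2.1, x2.2, x4.1} {out.2} {x1.1, x3.2} {x1.2} {x3.1} {x4.2}

Reachability decides: close wires over w2-identified ports.
after w1, the pattern on (x3, x4, x1) reads {out.1, out.2, x4.1} {x1.1, x3.2} {x1.2} {x3.1} {x4.2} (out.j = its outer ports)
after w2, the pattern on (x3, x4, x1, x2) reads {out.1, x2.1, x2.2, x4.1} {out.2} {x1.1, x3.2} {x1.2} {x3.1} {x4.2} (out.j = its outer ports)


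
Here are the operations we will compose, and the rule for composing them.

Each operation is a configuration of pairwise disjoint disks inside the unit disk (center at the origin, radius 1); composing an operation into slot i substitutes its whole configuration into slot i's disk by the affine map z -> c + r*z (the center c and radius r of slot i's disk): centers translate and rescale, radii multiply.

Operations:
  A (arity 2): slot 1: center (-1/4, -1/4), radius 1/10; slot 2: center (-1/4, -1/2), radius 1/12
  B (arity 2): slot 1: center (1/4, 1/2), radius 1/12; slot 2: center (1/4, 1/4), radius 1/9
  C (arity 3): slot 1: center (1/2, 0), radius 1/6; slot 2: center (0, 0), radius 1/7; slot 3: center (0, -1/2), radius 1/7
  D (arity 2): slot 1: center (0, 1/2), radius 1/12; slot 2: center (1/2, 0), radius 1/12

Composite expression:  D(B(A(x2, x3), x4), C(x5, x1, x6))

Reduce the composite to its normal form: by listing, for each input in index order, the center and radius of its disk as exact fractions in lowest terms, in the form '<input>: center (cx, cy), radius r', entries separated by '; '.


Only the slot chain above each x matters under D; compose those maps.
for x2, the 3-step affine chain lands on center (11/576, 311/576), radius 1/1440
for x3, the 3-step affine chain lands on center (11/576, 155/288), radius 1/1728
for x4, the 2-step affine chain lands on center (1/48, 25/48), radius 1/108
for x5, the 2-step affine chain lands on center (13/24, 0), radius 1/72
for x1, the 2-step affine chain lands on center (1/2, 0), radius 1/84
for x6, the 2-step affine chain lands on center (1/2, -1/24), radius 1/84

x1: center (1/2, 0), radius 1/84; x2: center (11/576, 311/576), radius 1/1440; x3: center (11/576, 155/288), radius 1/1728; x4: center (1/48, 25/48), radius 1/108; x5: center (13/24, 0), radius 1/72; x6: center (1/2, -1/24), radius 1/84


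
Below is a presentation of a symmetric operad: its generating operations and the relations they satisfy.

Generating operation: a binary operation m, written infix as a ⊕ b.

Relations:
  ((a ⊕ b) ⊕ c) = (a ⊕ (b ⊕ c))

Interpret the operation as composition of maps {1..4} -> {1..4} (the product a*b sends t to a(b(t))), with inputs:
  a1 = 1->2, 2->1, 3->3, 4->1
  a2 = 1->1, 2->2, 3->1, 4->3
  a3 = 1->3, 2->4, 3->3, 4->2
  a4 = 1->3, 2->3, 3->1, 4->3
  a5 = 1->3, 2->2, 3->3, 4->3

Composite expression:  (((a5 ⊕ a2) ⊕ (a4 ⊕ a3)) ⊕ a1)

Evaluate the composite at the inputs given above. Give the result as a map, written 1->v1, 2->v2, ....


1->3, 2->3, 3->3, 4->3


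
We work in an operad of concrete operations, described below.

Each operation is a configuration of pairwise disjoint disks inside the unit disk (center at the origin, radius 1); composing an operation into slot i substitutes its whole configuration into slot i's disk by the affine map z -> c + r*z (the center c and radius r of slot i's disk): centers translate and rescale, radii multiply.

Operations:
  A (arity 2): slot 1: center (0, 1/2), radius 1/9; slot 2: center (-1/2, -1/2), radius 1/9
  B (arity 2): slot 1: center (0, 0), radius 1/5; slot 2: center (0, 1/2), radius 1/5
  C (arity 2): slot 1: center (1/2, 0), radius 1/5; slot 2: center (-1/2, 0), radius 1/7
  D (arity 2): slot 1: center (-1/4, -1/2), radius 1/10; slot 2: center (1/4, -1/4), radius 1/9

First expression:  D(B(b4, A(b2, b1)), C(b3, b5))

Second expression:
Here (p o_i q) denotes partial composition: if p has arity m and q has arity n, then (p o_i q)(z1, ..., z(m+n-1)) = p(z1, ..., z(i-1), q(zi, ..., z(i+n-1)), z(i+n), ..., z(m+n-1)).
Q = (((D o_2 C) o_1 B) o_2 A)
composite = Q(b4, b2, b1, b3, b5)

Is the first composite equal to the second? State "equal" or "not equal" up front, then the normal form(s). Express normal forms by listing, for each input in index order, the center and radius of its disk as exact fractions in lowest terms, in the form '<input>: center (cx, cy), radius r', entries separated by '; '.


equal; the common form is b1: center (-13/50, -23/50), radius 1/450; b2: center (-1/4, -11/25), radius 1/450; b3: center (11/36, -1/4), radius 1/45; b4: center (-1/4, -1/2), radius 1/50; b5: center (7/36, -1/4), radius 1/63


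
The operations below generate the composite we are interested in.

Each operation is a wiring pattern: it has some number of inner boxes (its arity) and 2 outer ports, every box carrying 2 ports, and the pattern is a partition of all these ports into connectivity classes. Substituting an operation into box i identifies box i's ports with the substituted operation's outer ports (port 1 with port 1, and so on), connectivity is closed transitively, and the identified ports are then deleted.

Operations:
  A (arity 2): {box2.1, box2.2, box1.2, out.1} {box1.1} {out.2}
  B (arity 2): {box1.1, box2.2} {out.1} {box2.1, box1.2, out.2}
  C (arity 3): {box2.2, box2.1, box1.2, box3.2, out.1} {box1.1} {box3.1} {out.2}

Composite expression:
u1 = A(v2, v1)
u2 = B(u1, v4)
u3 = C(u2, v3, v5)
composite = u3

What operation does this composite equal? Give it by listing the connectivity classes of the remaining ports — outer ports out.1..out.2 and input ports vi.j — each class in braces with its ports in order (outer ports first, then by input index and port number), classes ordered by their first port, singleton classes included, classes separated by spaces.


{out.1, v3.1, v3.2, v4.1, v5.2} {out.2} {v1.1, v1.2, v2.2, v4.2} {v2.1} {v5.1}


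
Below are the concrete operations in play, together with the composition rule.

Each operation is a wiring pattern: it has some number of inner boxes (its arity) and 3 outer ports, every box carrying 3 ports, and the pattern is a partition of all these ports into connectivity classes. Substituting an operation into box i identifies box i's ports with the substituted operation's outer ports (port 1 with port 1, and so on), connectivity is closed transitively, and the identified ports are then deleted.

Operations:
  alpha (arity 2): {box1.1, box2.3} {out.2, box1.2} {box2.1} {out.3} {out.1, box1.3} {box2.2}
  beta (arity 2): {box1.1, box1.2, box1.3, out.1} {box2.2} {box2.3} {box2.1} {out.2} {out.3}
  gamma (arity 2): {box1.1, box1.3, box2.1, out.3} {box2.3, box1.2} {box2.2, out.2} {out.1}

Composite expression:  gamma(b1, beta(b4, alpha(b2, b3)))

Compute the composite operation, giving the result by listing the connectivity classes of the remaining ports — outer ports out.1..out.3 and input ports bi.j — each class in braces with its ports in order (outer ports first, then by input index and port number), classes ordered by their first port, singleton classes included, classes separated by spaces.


{out.1} {out.2} {out.3, b1.1, b1.3, b4.1, b4.2, b4.3} {b1.2} {b2.1, b3.3} {b2.2} {b2.3} {b3.1} {b3.2}


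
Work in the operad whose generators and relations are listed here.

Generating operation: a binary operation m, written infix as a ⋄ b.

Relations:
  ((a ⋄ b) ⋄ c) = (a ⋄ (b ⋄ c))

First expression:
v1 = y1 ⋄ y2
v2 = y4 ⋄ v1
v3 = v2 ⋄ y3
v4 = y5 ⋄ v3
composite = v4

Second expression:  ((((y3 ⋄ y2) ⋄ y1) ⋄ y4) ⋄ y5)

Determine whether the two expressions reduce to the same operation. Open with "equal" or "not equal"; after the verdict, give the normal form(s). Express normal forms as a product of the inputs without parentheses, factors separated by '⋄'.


not equal; the first gives y5 ⋄ y4 ⋄ y1 ⋄ y2 ⋄ y3 and the second y3 ⋄ y2 ⋄ y1 ⋄ y4 ⋄ y5

The first expression, normalized: y5 ⋄ y4 ⋄ y1 ⋄ y2 ⋄ y3
The second expression, normalized: y3 ⋄ y2 ⋄ y1 ⋄ y4 ⋄ y5
The forms do not match — not equal.


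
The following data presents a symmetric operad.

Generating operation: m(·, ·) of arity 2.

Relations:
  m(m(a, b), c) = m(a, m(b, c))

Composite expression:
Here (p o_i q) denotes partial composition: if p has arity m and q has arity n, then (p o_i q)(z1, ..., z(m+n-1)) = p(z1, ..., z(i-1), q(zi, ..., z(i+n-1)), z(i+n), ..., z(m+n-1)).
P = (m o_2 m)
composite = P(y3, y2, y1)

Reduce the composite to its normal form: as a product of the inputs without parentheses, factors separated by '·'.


y3 · y2 · y1

Key point: m is associative — brackets drop, the y-order remains.
m(y2, y1) linearizes to y2 · y1
m(y3, m(y2, y1)) linearizes to y3 · y2 · y1


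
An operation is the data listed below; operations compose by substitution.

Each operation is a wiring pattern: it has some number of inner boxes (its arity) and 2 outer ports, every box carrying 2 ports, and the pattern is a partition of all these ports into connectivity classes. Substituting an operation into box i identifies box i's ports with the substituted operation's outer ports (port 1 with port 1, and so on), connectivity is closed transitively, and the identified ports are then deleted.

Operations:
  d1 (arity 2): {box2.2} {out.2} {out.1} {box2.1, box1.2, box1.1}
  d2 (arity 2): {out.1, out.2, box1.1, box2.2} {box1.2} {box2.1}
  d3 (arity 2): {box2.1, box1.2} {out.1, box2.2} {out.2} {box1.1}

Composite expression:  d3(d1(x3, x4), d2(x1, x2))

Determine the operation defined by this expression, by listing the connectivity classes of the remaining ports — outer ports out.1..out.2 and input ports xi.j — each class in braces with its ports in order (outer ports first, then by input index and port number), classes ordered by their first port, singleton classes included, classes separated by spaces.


Substituting into d3 glues patterns; closure does the rest.
through d1, on inputs (x3, x4): {out.1} {out.2} {x3.1, x3.2, x4.1} {x4.2} (out.j = stage outer ports)
through d2, on inputs (x1, x2): {out.1, out.2, x1.1, x2.2} {x1.2} {x2.1} (out.j = stage outer ports)
through d3, on inputs (x3, x4, x1, x2): {out.1, x1.1, x2.2} {out.2} {x1.2} {x2.1} {x3.1, x3.2, x4.1} {x4.2} (out.j = stage outer ports)

{out.1, x1.1, x2.2} {out.2} {x1.2} {x2.1} {x3.1, x3.2, x4.1} {x4.2}


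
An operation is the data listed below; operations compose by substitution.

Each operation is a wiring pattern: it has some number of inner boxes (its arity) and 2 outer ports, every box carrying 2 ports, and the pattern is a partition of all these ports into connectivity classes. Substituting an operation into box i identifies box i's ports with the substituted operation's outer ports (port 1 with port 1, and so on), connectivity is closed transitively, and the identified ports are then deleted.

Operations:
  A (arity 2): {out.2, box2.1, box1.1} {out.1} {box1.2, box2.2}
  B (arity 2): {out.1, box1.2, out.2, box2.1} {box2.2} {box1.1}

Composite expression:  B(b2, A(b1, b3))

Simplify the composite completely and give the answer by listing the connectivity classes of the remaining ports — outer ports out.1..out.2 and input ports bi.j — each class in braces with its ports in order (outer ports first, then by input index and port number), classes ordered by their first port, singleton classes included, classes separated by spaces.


{out.1, out.2, b2.2} {b1.1, b3.1} {b1.2, b3.2} {b2.1}

After gluing at B, chains via deleted ports link the b-ports.
composing A on (b1, b3), with out.j its own outer ports: {out.1} {out.2, b1.1, b3.1} {b1.2, b3.2}
composing B on (b2, b1, b3), with out.j its own outer ports: {out.1, out.2, b2.2} {b1.1, b3.1} {b1.2, b3.2} {b2.1}


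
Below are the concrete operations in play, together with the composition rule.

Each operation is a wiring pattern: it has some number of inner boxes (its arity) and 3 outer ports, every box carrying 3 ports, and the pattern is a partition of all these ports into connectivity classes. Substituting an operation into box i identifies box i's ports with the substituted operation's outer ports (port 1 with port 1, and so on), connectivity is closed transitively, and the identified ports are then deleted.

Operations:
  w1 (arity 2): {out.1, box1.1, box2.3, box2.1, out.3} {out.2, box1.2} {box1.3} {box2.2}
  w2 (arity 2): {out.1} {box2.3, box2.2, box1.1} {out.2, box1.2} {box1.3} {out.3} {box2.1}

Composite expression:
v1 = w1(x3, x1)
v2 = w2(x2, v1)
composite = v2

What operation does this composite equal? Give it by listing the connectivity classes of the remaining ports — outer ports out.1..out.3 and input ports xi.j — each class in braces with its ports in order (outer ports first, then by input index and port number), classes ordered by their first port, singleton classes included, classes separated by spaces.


Substituting into w2 glues patterns; closure does the rest.
the subtree at w1 composes to {out.1, out.3, x1.1, x1.3, x3.1} {out.2, x3.2} {x1.2} {x3.3} on (x3, x1); out.j = own outer ports
the subtree at w2 composes to {out.1} {out.2, x2.2} {out.3} {x1.1, x1.3, x2.1, x3.1, x3.2} {x1.2} {x2.3} {x3.3} on (x2, x3, x1); out.j = own outer ports

{out.1} {out.2, x2.2} {out.3} {x1.1, x1.3, x2.1, x3.1, x3.2} {x1.2} {x2.3} {x3.3}


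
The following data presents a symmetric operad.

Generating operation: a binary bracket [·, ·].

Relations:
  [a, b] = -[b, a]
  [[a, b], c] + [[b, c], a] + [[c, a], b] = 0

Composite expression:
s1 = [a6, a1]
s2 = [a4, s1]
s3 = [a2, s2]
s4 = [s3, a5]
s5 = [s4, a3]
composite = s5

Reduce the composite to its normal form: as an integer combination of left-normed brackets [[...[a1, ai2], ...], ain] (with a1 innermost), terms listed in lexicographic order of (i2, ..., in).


-[[[[[a1, a6], a4], a2], a5], a3]

Antisymmetry and Jacobi reduce to a1-anchored left-normed brackets.
Composite bracket: [[[a2, [a4, [a6, a1]]], a5], a3]
Each bracket splits as ab - ba, giving 32 signed words (2^5 = 32).
Words beginning with a1 determine it all:
  a1a6a4a2a5a3 (sign -1) contributes -[[[[[a1, a6], a4], a2], a5], a3]


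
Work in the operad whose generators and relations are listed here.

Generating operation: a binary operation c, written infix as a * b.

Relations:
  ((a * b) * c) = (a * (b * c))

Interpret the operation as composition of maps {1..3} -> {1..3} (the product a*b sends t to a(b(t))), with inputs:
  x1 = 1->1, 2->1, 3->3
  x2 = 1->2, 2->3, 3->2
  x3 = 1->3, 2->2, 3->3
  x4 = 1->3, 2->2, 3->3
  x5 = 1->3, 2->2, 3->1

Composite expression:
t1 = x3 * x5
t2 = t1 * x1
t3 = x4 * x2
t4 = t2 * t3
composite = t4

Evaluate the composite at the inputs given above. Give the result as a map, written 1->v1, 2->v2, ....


1->3, 2->3, 3->3

(x3 * x5) = 1->3, 2->2, 3->3
((x3 * x5) * x1) = 1->3, 2->3, 3->3
(x4 * x2) = 1->2, 2->3, 3->2
(((x3 * x5) * x1) * (x4 * x2)) = 1->3, 2->3, 3->3


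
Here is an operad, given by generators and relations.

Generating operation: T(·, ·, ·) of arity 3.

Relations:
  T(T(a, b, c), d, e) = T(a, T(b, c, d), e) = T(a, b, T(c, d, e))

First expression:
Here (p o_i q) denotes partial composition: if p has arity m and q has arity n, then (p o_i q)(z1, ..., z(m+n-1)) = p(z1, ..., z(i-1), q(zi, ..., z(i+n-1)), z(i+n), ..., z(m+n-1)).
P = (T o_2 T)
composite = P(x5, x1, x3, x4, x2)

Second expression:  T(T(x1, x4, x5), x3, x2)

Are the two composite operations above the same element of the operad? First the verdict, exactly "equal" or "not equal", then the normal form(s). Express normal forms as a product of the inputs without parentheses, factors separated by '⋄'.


Reducing the first expression gives x5 ⋄ x1 ⋄ x3 ⋄ x4 ⋄ x2
Reducing the second expression gives x1 ⋄ x4 ⋄ x5 ⋄ x3 ⋄ x2
Distinct normal forms: not equal.

not equal: they reduce to x5 ⋄ x1 ⋄ x3 ⋄ x4 ⋄ x2 and x1 ⋄ x4 ⋄ x5 ⋄ x3 ⋄ x2


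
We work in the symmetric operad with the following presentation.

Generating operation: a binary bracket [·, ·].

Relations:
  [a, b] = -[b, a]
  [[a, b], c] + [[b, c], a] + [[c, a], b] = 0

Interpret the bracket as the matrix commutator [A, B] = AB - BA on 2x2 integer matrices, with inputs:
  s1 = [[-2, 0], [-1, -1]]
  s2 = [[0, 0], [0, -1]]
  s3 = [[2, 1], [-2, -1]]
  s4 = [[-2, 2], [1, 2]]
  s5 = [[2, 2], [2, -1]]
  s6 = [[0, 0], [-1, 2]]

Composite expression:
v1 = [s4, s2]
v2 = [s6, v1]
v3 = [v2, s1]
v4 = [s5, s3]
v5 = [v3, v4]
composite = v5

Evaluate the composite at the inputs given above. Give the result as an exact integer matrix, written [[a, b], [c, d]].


[s4, s2] = [[0, -2], [1, 0]]
[s6, [s4, s2]] = [[-2, 4], [2, 2]]
[[s6, [s4, s2]], s1] = [[-4, 4], [-6, 4]]
[s5, s3] = [[-6, -3], [12, 6]]
[[[s6, [s4, s2]], s1], [s5, s3]] = [[30, 72], [168, -30]]

[[30, 72], [168, -30]]


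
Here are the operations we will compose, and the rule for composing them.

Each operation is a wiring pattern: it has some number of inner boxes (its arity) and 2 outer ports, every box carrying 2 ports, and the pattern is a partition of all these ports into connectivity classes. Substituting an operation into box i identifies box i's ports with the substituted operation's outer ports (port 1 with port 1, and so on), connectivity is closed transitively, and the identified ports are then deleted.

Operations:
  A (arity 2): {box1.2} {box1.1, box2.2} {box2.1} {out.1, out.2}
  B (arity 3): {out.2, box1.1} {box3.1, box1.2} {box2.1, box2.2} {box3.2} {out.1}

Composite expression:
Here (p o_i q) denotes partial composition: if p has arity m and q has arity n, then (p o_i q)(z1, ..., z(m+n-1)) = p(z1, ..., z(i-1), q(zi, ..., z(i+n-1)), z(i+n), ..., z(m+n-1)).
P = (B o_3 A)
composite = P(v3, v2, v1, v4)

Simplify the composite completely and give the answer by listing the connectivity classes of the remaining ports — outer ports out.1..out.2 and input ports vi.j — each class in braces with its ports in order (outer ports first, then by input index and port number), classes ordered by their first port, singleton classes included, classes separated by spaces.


{out.1} {out.2, v3.1} {v1.1, v4.2} {v1.2} {v2.1, v2.2} {v3.2} {v4.1}

Substituting into B glues patterns; closure does the rest.
through A, on inputs (v1, v4): {out.1, out.2} {v1.1, v4.2} {v1.2} {v4.1} (out.j = stage outer ports)
through B, on inputs (v3, v2, v1, v4): {out.1} {out.2, v3.1} {v1.1, v4.2} {v1.2} {v2.1, v2.2} {v3.2} {v4.1} (out.j = stage outer ports)


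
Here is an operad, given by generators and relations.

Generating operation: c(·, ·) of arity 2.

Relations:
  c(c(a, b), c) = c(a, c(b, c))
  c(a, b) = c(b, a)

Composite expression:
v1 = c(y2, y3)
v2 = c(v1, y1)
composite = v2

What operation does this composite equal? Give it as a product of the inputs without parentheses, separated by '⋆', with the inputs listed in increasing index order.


Any arrangement under c is one operation, so sort the y-inputs.
c(y2, y3) flattens to y2 ⋆ y3
c(c(y2, y3), y1) flattens to y2 ⋆ y3 ⋆ y1
commutativity sorts the factors: y1 ⋆ y2 ⋆ y3

y1 ⋆ y2 ⋆ y3


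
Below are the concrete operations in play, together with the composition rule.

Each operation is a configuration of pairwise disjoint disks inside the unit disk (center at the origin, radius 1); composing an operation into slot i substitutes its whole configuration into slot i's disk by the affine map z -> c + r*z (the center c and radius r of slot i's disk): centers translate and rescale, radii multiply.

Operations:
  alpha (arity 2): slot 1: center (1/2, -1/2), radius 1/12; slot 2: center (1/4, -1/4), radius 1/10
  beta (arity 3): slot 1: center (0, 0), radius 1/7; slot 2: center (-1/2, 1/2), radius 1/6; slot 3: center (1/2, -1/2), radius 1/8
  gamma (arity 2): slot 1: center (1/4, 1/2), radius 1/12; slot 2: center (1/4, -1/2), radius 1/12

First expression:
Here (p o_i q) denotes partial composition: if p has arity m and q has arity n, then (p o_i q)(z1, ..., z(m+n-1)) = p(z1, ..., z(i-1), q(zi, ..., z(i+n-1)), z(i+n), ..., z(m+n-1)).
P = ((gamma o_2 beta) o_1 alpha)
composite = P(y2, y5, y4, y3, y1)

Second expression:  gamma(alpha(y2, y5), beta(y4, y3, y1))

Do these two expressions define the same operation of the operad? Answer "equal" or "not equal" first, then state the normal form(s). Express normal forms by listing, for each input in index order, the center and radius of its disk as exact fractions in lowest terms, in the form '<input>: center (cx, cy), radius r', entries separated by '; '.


equal; the common form is y1: center (7/24, -13/24), radius 1/96; y2: center (7/24, 11/24), radius 1/144; y3: center (5/24, -11/24), radius 1/72; y4: center (1/4, -1/2), radius 1/84; y5: center (13/48, 23/48), radius 1/120

The first expression, normalized: y1: center (7/24, -13/24), radius 1/96; y2: center (7/24, 11/24), radius 1/144; y3: center (5/24, -11/24), radius 1/72; y4: center (1/4, -1/2), radius 1/84; y5: center (13/48, 23/48), radius 1/120
The second expression, normalized: y1: center (7/24, -13/24), radius 1/96; y2: center (7/24, 11/24), radius 1/144; y3: center (5/24, -11/24), radius 1/72; y4: center (1/4, -1/2), radius 1/84; y5: center (13/48, 23/48), radius 1/120
Both agree, so they are equal.


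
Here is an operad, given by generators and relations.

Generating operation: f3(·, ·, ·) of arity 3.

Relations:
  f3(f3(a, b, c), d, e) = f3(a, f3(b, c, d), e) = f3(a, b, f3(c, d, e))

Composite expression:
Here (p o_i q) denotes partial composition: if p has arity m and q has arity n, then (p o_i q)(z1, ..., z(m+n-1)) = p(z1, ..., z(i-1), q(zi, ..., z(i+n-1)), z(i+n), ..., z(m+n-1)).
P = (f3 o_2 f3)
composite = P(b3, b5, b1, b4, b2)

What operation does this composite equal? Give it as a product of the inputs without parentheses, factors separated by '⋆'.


b3 ⋆ b5 ⋆ b1 ⋆ b4 ⋆ b2


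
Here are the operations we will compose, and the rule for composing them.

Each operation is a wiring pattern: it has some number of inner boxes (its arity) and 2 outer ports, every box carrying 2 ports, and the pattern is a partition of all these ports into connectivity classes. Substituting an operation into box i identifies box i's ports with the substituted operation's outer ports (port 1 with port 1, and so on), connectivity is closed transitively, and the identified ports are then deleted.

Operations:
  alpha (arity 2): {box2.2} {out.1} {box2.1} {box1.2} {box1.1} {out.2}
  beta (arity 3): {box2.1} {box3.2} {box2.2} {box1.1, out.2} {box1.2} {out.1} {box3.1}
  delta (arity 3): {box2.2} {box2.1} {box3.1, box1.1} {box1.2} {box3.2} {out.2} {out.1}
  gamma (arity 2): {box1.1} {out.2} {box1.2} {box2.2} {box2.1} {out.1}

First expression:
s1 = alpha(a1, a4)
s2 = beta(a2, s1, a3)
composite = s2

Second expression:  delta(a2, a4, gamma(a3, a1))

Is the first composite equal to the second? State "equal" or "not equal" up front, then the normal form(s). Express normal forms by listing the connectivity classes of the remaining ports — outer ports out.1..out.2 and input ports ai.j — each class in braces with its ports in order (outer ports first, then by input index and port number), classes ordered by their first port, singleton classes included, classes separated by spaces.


In normal form, the first expression is {out.1} {out.2, a2.1} {a1.1} {a1.2} {a2.2} {a3.1} {a3.2} {a4.1} {a4.2}
In normal form, the second expression is {out.1} {out.2} {a1.1} {a1.2} {a2.1} {a2.2} {a3.1} {a3.2} {a4.1} {a4.2}
Distinct normal forms: not equal.

not equal: they reduce to {out.1} {out.2, a2.1} {a1.1} {a1.2} {a2.2} {a3.1} {a3.2} {a4.1} {a4.2} and {out.1} {out.2} {a1.1} {a1.2} {a2.1} {a2.2} {a3.1} {a3.2} {a4.1} {a4.2}


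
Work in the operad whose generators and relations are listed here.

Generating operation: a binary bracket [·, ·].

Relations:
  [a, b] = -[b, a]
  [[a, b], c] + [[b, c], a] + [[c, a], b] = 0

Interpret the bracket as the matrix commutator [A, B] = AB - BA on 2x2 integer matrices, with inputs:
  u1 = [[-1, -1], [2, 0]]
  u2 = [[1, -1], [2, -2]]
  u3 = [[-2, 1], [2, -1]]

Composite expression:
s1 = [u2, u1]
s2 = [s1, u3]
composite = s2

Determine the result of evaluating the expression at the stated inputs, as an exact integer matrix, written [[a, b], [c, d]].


[[0, -4], [8, 0]]

[u2, u1] = [[0, -4], [-8, 0]]
[[u2, u1], u3] = [[0, -4], [8, 0]]


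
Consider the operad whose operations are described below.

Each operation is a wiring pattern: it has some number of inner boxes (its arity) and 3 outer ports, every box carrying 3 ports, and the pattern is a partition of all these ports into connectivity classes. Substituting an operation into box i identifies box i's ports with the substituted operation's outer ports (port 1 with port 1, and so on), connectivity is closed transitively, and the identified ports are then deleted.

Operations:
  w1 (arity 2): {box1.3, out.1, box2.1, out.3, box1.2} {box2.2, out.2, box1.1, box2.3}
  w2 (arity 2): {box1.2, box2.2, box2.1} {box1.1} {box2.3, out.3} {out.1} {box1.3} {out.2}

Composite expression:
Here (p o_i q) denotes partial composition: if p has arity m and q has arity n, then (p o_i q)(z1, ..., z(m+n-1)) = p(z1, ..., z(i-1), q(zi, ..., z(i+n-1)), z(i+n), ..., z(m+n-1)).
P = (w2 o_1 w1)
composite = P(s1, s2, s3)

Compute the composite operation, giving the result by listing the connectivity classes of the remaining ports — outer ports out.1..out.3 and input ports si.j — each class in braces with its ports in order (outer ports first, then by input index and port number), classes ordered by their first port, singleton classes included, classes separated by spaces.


{out.1} {out.2} {out.3, s3.3} {s1.1, s2.2, s2.3, s3.1, s3.2} {s1.2, s1.3, s2.1}

After gluing at w2, chains via deleted ports link the s-ports.
through w1, on inputs (s1, s2): {out.1, out.3, s1.2, s1.3, s2.1} {out.2, s1.1, s2.2, s2.3} (out.j = stage outer ports)
through w2, on inputs (s1, s2, s3): {out.1} {out.2} {out.3, s3.3} {s1.1, s2.2, s2.3, s3.1, s3.2} {s1.2, s1.3, s2.1} (out.j = stage outer ports)


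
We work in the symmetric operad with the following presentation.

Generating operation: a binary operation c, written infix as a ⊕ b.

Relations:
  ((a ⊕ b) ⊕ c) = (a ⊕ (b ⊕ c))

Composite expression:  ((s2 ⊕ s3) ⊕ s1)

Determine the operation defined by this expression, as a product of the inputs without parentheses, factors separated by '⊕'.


The c-tree's shape is irrelevant; the s-reading-order decides.
(s2 ⊕ s3) linearizes to s2 ⊕ s3
((s2 ⊕ s3) ⊕ s1) linearizes to s2 ⊕ s3 ⊕ s1

s2 ⊕ s3 ⊕ s1


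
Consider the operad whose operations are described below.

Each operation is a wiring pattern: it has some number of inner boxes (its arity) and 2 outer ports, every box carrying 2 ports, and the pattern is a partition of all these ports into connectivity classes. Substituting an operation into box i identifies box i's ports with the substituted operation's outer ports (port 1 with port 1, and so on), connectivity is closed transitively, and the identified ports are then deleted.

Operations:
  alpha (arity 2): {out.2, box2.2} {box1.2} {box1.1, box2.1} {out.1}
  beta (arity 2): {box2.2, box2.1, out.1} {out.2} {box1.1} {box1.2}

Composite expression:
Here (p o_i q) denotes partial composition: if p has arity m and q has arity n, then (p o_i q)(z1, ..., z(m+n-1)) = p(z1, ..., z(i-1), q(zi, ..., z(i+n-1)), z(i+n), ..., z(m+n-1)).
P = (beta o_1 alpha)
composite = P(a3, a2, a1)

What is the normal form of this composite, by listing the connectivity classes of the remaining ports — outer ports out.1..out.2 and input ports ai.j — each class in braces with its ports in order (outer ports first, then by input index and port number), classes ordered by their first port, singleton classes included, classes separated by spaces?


{out.1, a1.1, a1.2} {out.2} {a2.1, a3.1} {a2.2} {a3.2}

Reachability decides: close wires over beta-identified ports.
stage alpha: inputs (a3, a2), connectivity {out.1} {out.2, a2.2} {a2.1, a3.1} {a3.2}, out.j its boundary
stage beta: inputs (a3, a2, a1), connectivity {out.1, a1.1, a1.2} {out.2} {a2.1, a3.1} {a2.2} {a3.2}, out.j its boundary


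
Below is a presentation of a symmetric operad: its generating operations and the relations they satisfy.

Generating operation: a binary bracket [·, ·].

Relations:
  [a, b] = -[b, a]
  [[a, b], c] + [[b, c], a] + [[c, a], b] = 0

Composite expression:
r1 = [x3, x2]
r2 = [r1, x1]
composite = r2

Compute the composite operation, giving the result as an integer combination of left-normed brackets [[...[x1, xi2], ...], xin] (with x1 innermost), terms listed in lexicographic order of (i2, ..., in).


[[x1, x2], x3] - [[x1, x3], x2]

Antisymmetry and Jacobi reduce to x1-anchored left-normed brackets.
Composite bracket: [[x3, x2], x1]
Each bracket splits as ab - ba, giving 4 signed words (2^2 = 4).
The x1-initial words carry the normal form:
  sign of x1x2x3 is +1, so it contributes +[[x1, x2], x3]
  sign of x1x3x2 is -1, so it contributes -[[x1, x3], x2]


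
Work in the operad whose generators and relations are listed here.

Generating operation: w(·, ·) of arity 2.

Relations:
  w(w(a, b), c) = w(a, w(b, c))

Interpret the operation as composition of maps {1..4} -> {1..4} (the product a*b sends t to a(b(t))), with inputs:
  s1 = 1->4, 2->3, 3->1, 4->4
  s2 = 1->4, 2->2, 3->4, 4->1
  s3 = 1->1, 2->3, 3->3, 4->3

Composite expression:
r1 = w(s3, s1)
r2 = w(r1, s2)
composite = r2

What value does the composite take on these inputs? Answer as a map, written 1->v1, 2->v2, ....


w(s3, s1) = 1->3, 2->3, 3->1, 4->3
w(w(s3, s1), s2) = 1->3, 2->3, 3->3, 4->3

1->3, 2->3, 3->3, 4->3


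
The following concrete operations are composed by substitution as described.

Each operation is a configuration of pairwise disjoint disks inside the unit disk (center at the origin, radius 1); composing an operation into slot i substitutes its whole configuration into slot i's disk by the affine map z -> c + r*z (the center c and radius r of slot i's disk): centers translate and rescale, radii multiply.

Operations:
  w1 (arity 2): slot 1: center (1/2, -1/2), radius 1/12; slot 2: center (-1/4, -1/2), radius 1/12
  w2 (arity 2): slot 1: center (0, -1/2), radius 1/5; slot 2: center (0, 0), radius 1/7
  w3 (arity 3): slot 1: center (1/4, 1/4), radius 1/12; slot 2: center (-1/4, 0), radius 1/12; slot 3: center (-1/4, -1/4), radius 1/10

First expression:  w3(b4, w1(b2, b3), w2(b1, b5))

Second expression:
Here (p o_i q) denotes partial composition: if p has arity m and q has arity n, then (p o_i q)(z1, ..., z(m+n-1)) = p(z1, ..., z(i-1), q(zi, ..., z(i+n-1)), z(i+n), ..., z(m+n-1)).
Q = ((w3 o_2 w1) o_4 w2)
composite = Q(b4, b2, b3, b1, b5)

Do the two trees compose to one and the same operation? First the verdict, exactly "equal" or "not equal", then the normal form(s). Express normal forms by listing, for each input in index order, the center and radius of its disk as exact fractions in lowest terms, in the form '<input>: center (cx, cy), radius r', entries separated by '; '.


The first expression, normalized: b1: center (-1/4, -3/10), radius 1/50; b2: center (-5/24, -1/24), radius 1/144; b3: center (-13/48, -1/24), radius 1/144; b4: center (1/4, 1/4), radius 1/12; b5: center (-1/4, -1/4), radius 1/70
The second expression, normalized: b1: center (-1/4, -3/10), radius 1/50; b2: center (-5/24, -1/24), radius 1/144; b3: center (-13/48, -1/24), radius 1/144; b4: center (1/4, 1/4), radius 1/12; b5: center (-1/4, -1/4), radius 1/70
Same normal form: equal.

equal — both sides give b1: center (-1/4, -3/10), radius 1/50; b2: center (-5/24, -1/24), radius 1/144; b3: center (-13/48, -1/24), radius 1/144; b4: center (1/4, 1/4), radius 1/12; b5: center (-1/4, -1/4), radius 1/70


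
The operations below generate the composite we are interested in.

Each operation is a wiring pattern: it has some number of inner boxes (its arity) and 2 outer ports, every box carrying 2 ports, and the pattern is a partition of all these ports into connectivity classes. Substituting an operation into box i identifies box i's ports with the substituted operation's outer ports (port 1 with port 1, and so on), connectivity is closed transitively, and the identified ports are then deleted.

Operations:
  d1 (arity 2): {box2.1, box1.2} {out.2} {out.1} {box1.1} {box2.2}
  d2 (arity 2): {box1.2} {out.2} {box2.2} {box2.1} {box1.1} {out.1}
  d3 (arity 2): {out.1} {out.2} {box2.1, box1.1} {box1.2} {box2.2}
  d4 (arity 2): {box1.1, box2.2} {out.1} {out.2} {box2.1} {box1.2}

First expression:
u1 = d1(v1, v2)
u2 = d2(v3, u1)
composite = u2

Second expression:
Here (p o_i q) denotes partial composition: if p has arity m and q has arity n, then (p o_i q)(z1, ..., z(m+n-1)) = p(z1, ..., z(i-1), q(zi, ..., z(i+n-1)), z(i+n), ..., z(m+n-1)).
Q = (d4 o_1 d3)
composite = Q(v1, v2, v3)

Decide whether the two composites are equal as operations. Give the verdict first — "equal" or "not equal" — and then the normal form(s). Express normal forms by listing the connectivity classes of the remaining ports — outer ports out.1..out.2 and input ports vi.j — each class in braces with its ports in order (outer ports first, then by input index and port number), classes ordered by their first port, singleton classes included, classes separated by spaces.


not equal: they reduce to {out.1} {out.2} {v1.1} {v1.2, v2.1} {v2.2} {v3.1} {v3.2} and {out.1} {out.2} {v1.1, v2.1} {v1.2} {v2.2} {v3.1} {v3.2}

Normal form of the first expression: {out.1} {out.2} {v1.1} {v1.2, v2.1} {v2.2} {v3.1} {v3.2}
Normal form of the second expression: {out.1} {out.2} {v1.1, v2.1} {v1.2} {v2.2} {v3.1} {v3.2}
Distinct normal forms: not equal.


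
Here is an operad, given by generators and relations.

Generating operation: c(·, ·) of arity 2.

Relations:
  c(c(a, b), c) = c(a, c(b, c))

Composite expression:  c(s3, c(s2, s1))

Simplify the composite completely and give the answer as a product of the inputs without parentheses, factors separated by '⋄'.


s3 ⋄ s2 ⋄ s1

The c-tree's shape is irrelevant; the s-reading-order decides.
c(s2, s1) flattens to s2 ⋄ s1
c(s3, c(s2, s1)) flattens to s3 ⋄ s2 ⋄ s1


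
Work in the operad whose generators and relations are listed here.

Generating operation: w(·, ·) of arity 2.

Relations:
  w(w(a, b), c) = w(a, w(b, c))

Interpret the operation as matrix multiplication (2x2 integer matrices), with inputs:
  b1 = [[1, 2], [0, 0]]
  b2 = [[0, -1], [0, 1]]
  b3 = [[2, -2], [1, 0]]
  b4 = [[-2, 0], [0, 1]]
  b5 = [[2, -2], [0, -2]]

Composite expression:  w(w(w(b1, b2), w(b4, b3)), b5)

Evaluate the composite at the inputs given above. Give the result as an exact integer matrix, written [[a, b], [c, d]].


w(b1, b2) = [[0, 1], [0, 0]]
w(b4, b3) = [[-4, 4], [1, 0]]
w(w(b1, b2), w(b4, b3)) = [[1, 0], [0, 0]]
w(w(w(b1, b2), w(b4, b3)), b5) = [[2, -2], [0, 0]]

[[2, -2], [0, 0]]


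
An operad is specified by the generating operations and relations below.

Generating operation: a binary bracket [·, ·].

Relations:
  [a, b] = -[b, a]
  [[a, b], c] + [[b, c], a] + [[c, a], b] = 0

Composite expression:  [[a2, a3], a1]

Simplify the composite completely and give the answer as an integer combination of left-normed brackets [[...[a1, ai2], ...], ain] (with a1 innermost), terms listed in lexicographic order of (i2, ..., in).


-[[a1, a2], a3] + [[a1, a3], a2]

Expand each bracket as ab - ba; the a1-initial words give the coefficients.
Composite bracket: [[a2, a3], a1]
Applying ab - ba throughout gives 4 signed words (2^2 = 4).
Keep just the words that open with a1:
  the word a1a2a3 carries sign -1 and contributes -[[a1, a2], a3]
  the word a1a3a2 carries sign +1 and contributes +[[a1, a3], a2]


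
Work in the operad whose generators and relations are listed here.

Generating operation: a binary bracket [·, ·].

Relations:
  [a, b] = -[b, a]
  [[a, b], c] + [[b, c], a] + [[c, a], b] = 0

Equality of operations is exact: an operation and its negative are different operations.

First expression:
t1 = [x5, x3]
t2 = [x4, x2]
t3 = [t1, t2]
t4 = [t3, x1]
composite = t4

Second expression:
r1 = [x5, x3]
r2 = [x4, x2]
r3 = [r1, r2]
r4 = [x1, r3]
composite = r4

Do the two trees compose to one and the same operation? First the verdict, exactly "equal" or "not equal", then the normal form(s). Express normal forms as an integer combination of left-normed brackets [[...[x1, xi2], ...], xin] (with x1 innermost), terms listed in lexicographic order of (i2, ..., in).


not equal; the first gives [[[[x1, x2], x4], x3], x5] - [[[[x1, x2], x4], x5], x3] - [[[[x1, x3], x5], x2], x4] + [[[[x1, x3], x5], x4], x2] - [[[[x1, x4], x2], x3], x5] + [[[[x1, x4], x2], x5], x3] + [[[[x1, x5], x3], x2], x4] - [[[[x1, x5], x3], x4], x2] and the second -[[[[x1, x2], x4], x3], x5] + [[[[x1, x2], x4], x5], x3] + [[[[x1, x3], x5], x2], x4] - [[[[x1, x3], x5], x4], x2] + [[[[x1, x4], x2], x3], x5] - [[[[x1, x4], x2], x5], x3] - [[[[x1, x5], x3], x2], x4] + [[[[x1, x5], x3], x4], x2]

The first expression, normalized: [[[[x1, x2], x4], x3], x5] - [[[[x1, x2], x4], x5], x3] - [[[[x1, x3], x5], x2], x4] + [[[[x1, x3], x5], x4], x2] - [[[[x1, x4], x2], x3], x5] + [[[[x1, x4], x2], x5], x3] + [[[[x1, x5], x3], x2], x4] - [[[[x1, x5], x3], x4], x2]
The second expression, normalized: -[[[[x1, x2], x4], x3], x5] + [[[[x1, x2], x4], x5], x3] + [[[[x1, x3], x5], x2], x4] - [[[[x1, x3], x5], x4], x2] + [[[[x1, x4], x2], x3], x5] - [[[[x1, x4], x2], x5], x3] - [[[[x1, x5], x3], x2], x4] + [[[[x1, x5], x3], x4], x2]
Different reductions; not equal.


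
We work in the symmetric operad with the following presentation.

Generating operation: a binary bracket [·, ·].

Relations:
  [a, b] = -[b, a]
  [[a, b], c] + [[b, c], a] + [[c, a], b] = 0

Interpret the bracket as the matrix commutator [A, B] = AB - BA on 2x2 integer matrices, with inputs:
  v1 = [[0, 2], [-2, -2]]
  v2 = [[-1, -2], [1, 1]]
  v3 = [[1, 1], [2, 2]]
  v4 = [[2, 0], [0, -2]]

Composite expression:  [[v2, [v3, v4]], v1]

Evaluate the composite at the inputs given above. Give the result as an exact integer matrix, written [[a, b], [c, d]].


[[-48, -64], [-16, 48]]

[v3, v4] = [[0, -4], [8, 0]]
[v2, [v3, v4]] = [[-12, 8], [16, 12]]
[[v2, [v3, v4]], v1] = [[-48, -64], [-16, 48]]


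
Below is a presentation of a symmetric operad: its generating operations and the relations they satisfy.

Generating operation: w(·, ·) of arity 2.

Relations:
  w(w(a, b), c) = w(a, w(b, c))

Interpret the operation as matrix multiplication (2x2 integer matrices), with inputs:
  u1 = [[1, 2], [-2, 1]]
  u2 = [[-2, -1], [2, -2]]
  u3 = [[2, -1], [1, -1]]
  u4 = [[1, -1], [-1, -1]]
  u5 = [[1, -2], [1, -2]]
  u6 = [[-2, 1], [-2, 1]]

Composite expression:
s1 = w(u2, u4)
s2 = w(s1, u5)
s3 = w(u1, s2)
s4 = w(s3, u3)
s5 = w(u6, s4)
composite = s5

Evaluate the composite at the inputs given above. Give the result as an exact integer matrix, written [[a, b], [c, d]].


w(u2, u4) = [[-1, 3], [4, 0]]
w(w(u2, u4), u5) = [[2, -4], [4, -8]]
w(u1, w(w(u2, u4), u5)) = [[10, -20], [0, 0]]
w(w(u1, w(w(u2, u4), u5)), u3) = [[0, 10], [0, 0]]
w(u6, w(w(u1, w(w(u2, u4), u5)), u3)) = [[0, -20], [0, -20]]

[[0, -20], [0, -20]]
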